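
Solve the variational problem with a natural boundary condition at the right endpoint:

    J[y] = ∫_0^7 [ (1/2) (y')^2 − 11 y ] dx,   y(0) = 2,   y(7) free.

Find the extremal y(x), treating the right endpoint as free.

The Lagrangian L = (1/2) (y')^2 − 11 y gives
    ∂L/∂y = −11,   ∂L/∂y' = y'.
Euler-Lagrange: d/dx(y') − (−11) = 0, i.e. y'' + 11 = 0, so
    y(x) = −(11/2) x^2 + C1 x + C2.
Fixed left endpoint y(0) = 2 ⇒ C2 = 2.
The right endpoint x = 7 is free, so the natural (transversality) condition is ∂L/∂y' |_{x=7} = 0, i.e. y'(7) = 0.
Compute y'(x) = −11 x + C1, so y'(7) = −77 + C1 = 0 ⇒ C1 = 77.
Therefore the extremal is
    y(x) = −(11/2) x^2 + 77 x + 2.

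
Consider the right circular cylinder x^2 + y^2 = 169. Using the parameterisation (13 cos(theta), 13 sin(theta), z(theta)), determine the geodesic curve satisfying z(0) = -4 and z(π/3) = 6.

Parameterise the cylinder of radius R = 13 as
    r(θ) = (13 cos θ, 13 sin θ, z(θ)).
The arc-length element is
    ds = sqrt(169 + (dz/dθ)^2) dθ,
so the Lagrangian is L = sqrt(169 + z'^2).
L depends on z' only, not on z or θ, so ∂L/∂z = 0 and
    ∂L/∂z' = z' / sqrt(169 + z'^2).
The Euler-Lagrange equation gives
    d/dθ( z' / sqrt(169 + z'^2) ) = 0,
so z' is constant. Integrating once:
    z(θ) = a θ + b,
a helix on the cylinder (a straight line when the cylinder is unrolled). The constants a, b are determined by the endpoint conditions.
With endpoint conditions z(0) = -4 and z(π/3) = 6: from z(0) = b we get b = -4, and a·π/3 + -4 = 6 gives a = 30/π, so
    z(θ) = (30/π) θ − 4.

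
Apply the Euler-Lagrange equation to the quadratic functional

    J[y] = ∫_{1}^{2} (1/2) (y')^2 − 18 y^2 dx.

The Lagrangian is L = (1/2) (y')^2 − 18 y^2.
Compute ∂L/∂y = -36y, ∂L/∂y' = y'.
The Euler-Lagrange equation d/dx(∂L/∂y') − ∂L/∂y = 0 reduces to
    y'' + 36 y = 0.
Its general solution is
    y(x) = A sin(6x) + B cos(6x),
with A, B fixed by the endpoint conditions.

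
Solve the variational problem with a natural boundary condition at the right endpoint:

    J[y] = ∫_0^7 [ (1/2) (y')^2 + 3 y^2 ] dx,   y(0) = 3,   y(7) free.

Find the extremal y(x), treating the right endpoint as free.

The Lagrangian L = (1/2) (y')^2 + 3 y^2 gives
    ∂L/∂y = 6 y,   ∂L/∂y' = y'.
Euler-Lagrange: y'' − 6 y = 0.
With k = sqrt(6), the general solution is
    y(x) = A cosh(sqrt(6) x) + B sinh(sqrt(6) x).
Fixed left endpoint y(0) = 3 ⇒ A = 3.
The right endpoint x = 7 is free, so the natural (transversality) condition is ∂L/∂y' |_{x=7} = 0, i.e. y'(7) = 0.
Compute y'(x) = A k sinh(k x) + B k cosh(k x), so
    y'(7) = A k sinh(k·7) + B k cosh(k·7) = 0
    ⇒ B = −A tanh(k·7) = − 3 tanh(sqrt(6)·7).
Therefore the extremal is
    y(x) = 3 cosh(sqrt(6) x) − 3 tanh(sqrt(6)·7) sinh(sqrt(6) x).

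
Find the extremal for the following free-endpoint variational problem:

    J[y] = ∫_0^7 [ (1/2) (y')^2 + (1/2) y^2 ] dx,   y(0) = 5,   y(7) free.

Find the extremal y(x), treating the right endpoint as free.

The Lagrangian L = (1/2) (y')^2 + (1/2) y^2 gives
    ∂L/∂y = 1 y,   ∂L/∂y' = y'.
Euler-Lagrange: y'' − y = 0.
With k = 1, the general solution is
    y(x) = A cosh(x) + B sinh(x).
Fixed left endpoint y(0) = 5 ⇒ A = 5.
The right endpoint x = 7 is free, so the natural (transversality) condition is ∂L/∂y' |_{x=7} = 0, i.e. y'(7) = 0.
Compute y'(x) = A k sinh(k x) + B k cosh(k x), so
    y'(7) = A k sinh(k·7) + B k cosh(k·7) = 0
    ⇒ B = −A tanh(k·7) = − 5 tanh(1·7).
Therefore the extremal is
    y(x) = 5 cosh(1 x) − 5 tanh(1·7) sinh(1 x).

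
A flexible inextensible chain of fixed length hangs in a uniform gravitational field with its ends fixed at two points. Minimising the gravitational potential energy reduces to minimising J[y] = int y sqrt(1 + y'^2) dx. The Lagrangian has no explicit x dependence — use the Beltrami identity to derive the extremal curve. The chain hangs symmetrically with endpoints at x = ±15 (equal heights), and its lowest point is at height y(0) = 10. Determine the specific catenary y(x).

The Lagrangian L(y, y') = y sqrt(1 + y'^2) has no explicit x dependence, so the Beltrami identity applies:
    L − y' ∂L/∂y' = C.
Compute ∂L/∂y' = y · y' / sqrt(1 + y'^2). Then
    L − y' ∂L/∂y'
    = y sqrt(1 + y'^2) − y · y'^2 / sqrt(1 + y'^2)
    = y (1 + y'^2 − y'^2) / sqrt(1 + y'^2)
    = y / sqrt(1 + y'^2) = C.
Squaring gives y^2 = C^2 (1 + y'^2), i.e.
    y'^2 = y^2 / C^2 − 1.
Separating variables,
    dy / sqrt(y^2 − C^2) = dx / C,
and integrating gives arccosh(y / C) = (x − a)/C, so
    y(x) = C cosh((x − a)/C),
the catenary. The constants C and a are fixed by the two endpoint conditions (and, for the hanging-chain problem, the length constraint selects C).
Now fit the given data. The endpoints x = ±15 are symmetric at equal height, so the catenary is even about its minimum: a = 0 and y(x) = C cosh(x/C). The lowest point is y(0) = C cosh(0) = C, and we are told y(0) = 10, so C = 10. Therefore
    y(x) = 10 cosh(x/10),
and at the endpoints
    y(±15) = 10 cosh(15/10).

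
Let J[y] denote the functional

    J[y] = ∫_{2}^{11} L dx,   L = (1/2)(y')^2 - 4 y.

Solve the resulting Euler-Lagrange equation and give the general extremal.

The Lagrangian is L = (1/2)(y')^2 - 4 y.
∂L/∂y = -4.
∂L/∂y' = y'.
The Euler-Lagrange equation d/dx(∂L/∂y') − ∂L/∂y = 0 becomes:
    y'' + 4 = 0
General solution: y(x) = -2 x^2 + A x + B, where A and B are arbitrary constants fixed by the endpoint conditions.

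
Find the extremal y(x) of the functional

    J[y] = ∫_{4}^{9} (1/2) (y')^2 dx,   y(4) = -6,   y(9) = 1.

The Lagrangian is L = (1/2) (y')^2.
Compute ∂L/∂y = 0, ∂L/∂y' = y'.
The Euler-Lagrange equation d/dx(∂L/∂y') − ∂L/∂y = 0 reduces to
    y'' = 0.
Its general solution is
    y(x) = A x + B,
with A, B fixed by the endpoint conditions.
Applying the endpoint conditions y(4) = -6 and y(9) = 1: solve A·4 + B = -6 and A·9 + B = 1. Subtracting gives A(9 − 4) = 1 − -6, so A = 7/5, and B = -6 − A·4 = -58/5. Therefore
    y(x) = (7/5) x - 58/5.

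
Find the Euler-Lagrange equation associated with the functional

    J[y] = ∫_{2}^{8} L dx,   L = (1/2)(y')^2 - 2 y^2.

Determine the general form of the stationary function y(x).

The Lagrangian is L = (1/2)(y')^2 - 2 y^2.
∂L/∂y = -4y.
∂L/∂y' = y'.
The Euler-Lagrange equation d/dx(∂L/∂y') − ∂L/∂y = 0 becomes:
    y'' + 4 y = 0
General solution: y(x) = A sin(2x) + B cos(2x), where A and B are arbitrary constants fixed by the endpoint conditions.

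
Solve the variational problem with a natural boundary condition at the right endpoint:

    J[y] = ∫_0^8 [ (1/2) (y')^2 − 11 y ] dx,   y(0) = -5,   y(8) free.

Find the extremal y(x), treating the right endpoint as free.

The Lagrangian L = (1/2) (y')^2 − 11 y gives
    ∂L/∂y = −11,   ∂L/∂y' = y'.
Euler-Lagrange: d/dx(y') − (−11) = 0, i.e. y'' + 11 = 0, so
    y(x) = −(11/2) x^2 + C1 x + C2.
Fixed left endpoint y(0) = -5 ⇒ C2 = -5.
The right endpoint x = 8 is free, so the natural (transversality) condition is ∂L/∂y' |_{x=8} = 0, i.e. y'(8) = 0.
Compute y'(x) = −11 x + C1, so y'(8) = −88 + C1 = 0 ⇒ C1 = 88.
Therefore the extremal is
    y(x) = −(11/2) x^2 + 88 x − 5.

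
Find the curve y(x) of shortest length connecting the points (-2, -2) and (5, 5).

Arc-length functional: J[y] = ∫ sqrt(1 + (y')^2) dx.
Lagrangian L = sqrt(1 + (y')^2) has no explicit y dependence, so ∂L/∂y = 0 and the Euler-Lagrange equation gives
    d/dx( y' / sqrt(1 + (y')^2) ) = 0  ⇒  y' / sqrt(1 + (y')^2) = const.
Hence y' is constant, so y(x) is affine.
Fitting the endpoints (-2, -2) and (5, 5):
    slope m = (5 − (-2)) / (5 − (-2)) = 1,
    intercept c = (-2) − m·(-2) = 0.
Extremal: y(x) = x.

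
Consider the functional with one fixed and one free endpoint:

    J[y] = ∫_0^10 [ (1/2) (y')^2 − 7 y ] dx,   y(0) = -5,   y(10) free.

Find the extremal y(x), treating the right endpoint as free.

The Lagrangian L = (1/2) (y')^2 − 7 y gives
    ∂L/∂y = −7,   ∂L/∂y' = y'.
Euler-Lagrange: d/dx(y') − (−7) = 0, i.e. y'' + 7 = 0, so
    y(x) = −(7/2) x^2 + C1 x + C2.
Fixed left endpoint y(0) = -5 ⇒ C2 = -5.
The right endpoint x = 10 is free, so the natural (transversality) condition is ∂L/∂y' |_{x=10} = 0, i.e. y'(10) = 0.
Compute y'(x) = −7 x + C1, so y'(10) = −70 + C1 = 0 ⇒ C1 = 70.
Therefore the extremal is
    y(x) = −(7/2) x^2 + 70 x − 5.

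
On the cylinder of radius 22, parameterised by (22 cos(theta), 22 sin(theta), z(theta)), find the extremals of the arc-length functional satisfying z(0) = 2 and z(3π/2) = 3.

Parameterise the cylinder of radius R = 22 as
    r(θ) = (22 cos θ, 22 sin θ, z(θ)).
The arc-length element is
    ds = sqrt(484 + (dz/dθ)^2) dθ,
so the Lagrangian is L = sqrt(484 + z'^2).
L depends on z' only, not on z or θ, so ∂L/∂z = 0 and
    ∂L/∂z' = z' / sqrt(484 + z'^2).
The Euler-Lagrange equation gives
    d/dθ( z' / sqrt(484 + z'^2) ) = 0,
so z' is constant. Integrating once:
    z(θ) = a θ + b,
a helix on the cylinder (a straight line when the cylinder is unrolled). The constants a, b are determined by the endpoint conditions.
With endpoint conditions z(0) = 2 and z(3π/2) = 3: from z(0) = b we get b = 2, and a·3π/2 + 2 = 3 gives a = 2/(3π), so
    z(θ) = (2/(3π)) θ + 2.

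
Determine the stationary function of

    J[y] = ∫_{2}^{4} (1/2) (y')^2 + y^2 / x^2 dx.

The Lagrangian is L = (1/2) (y')^2 + y^2 / x^2.
Compute ∂L/∂y = 2y/x^2, ∂L/∂y' = y'.
The Euler-Lagrange equation d/dx(∂L/∂y') − ∂L/∂y = 0 reduces to
    y'' − 2/x^2 · y = 0  (x > 0).
Its general solution is
    y(x) = A x^2 + B / x,
with A, B fixed by the endpoint conditions.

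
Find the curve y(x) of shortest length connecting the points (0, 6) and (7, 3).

Arc-length functional: J[y] = ∫ sqrt(1 + (y')^2) dx.
Lagrangian L = sqrt(1 + (y')^2) has no explicit y dependence, so ∂L/∂y = 0 and the Euler-Lagrange equation gives
    d/dx( y' / sqrt(1 + (y')^2) ) = 0  ⇒  y' / sqrt(1 + (y')^2) = const.
Hence y' is constant, so y(x) is affine.
Fitting the endpoints (0, 6) and (7, 3):
    slope m = (3 − 6) / (7 − 0) = -3/7,
    intercept c = 6 − m·0 = 6.
Extremal: y(x) = (-3/7) x + 6.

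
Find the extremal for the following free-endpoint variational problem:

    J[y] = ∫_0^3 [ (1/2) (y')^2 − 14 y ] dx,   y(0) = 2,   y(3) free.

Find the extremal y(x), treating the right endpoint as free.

The Lagrangian L = (1/2) (y')^2 − 14 y gives
    ∂L/∂y = −14,   ∂L/∂y' = y'.
Euler-Lagrange: d/dx(y') − (−14) = 0, i.e. y'' + 14 = 0, so
    y(x) = −(14/2) x^2 + C1 x + C2.
Fixed left endpoint y(0) = 2 ⇒ C2 = 2.
The right endpoint x = 3 is free, so the natural (transversality) condition is ∂L/∂y' |_{x=3} = 0, i.e. y'(3) = 0.
Compute y'(x) = −14 x + C1, so y'(3) = −42 + C1 = 0 ⇒ C1 = 42.
Therefore the extremal is
    y(x) = −7 x^2 + 42 x + 2.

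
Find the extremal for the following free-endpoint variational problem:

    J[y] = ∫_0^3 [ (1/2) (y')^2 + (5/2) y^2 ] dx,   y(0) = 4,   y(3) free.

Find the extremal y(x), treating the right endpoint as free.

The Lagrangian L = (1/2) (y')^2 + (5/2) y^2 gives
    ∂L/∂y = 5 y,   ∂L/∂y' = y'.
Euler-Lagrange: y'' − 5 y = 0.
With k = sqrt(5), the general solution is
    y(x) = A cosh(sqrt(5) x) + B sinh(sqrt(5) x).
Fixed left endpoint y(0) = 4 ⇒ A = 4.
The right endpoint x = 3 is free, so the natural (transversality) condition is ∂L/∂y' |_{x=3} = 0, i.e. y'(3) = 0.
Compute y'(x) = A k sinh(k x) + B k cosh(k x), so
    y'(3) = A k sinh(k·3) + B k cosh(k·3) = 0
    ⇒ B = −A tanh(k·3) = − 4 tanh(sqrt(5)·3).
Therefore the extremal is
    y(x) = 4 cosh(sqrt(5) x) − 4 tanh(sqrt(5)·3) sinh(sqrt(5) x).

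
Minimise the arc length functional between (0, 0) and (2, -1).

Arc-length functional: J[y] = ∫ sqrt(1 + (y')^2) dx.
Lagrangian L = sqrt(1 + (y')^2) has no explicit y dependence, so ∂L/∂y = 0 and the Euler-Lagrange equation gives
    d/dx( y' / sqrt(1 + (y')^2) ) = 0  ⇒  y' / sqrt(1 + (y')^2) = const.
Hence y' is constant, so y(x) is affine.
Fitting the endpoints (0, 0) and (2, -1):
    slope m = ((-1) − 0) / (2 − 0) = -1/2,
    intercept c = 0 − m·0 = 0.
Extremal: y(x) = (-1/2) x.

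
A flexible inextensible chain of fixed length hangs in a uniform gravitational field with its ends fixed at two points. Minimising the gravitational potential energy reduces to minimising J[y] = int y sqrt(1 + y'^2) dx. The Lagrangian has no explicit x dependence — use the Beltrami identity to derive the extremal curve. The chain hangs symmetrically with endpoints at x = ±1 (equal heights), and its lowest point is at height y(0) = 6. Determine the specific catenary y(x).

The Lagrangian L(y, y') = y sqrt(1 + y'^2) has no explicit x dependence, so the Beltrami identity applies:
    L − y' ∂L/∂y' = C.
Compute ∂L/∂y' = y · y' / sqrt(1 + y'^2). Then
    L − y' ∂L/∂y'
    = y sqrt(1 + y'^2) − y · y'^2 / sqrt(1 + y'^2)
    = y (1 + y'^2 − y'^2) / sqrt(1 + y'^2)
    = y / sqrt(1 + y'^2) = C.
Squaring gives y^2 = C^2 (1 + y'^2), i.e.
    y'^2 = y^2 / C^2 − 1.
Separating variables,
    dy / sqrt(y^2 − C^2) = dx / C,
and integrating gives arccosh(y / C) = (x − a)/C, so
    y(x) = C cosh((x − a)/C),
the catenary. The constants C and a are fixed by the two endpoint conditions (and, for the hanging-chain problem, the length constraint selects C).
Now fit the given data. The endpoints x = ±1 are symmetric at equal height, so the catenary is even about its minimum: a = 0 and y(x) = C cosh(x/C). The lowest point is y(0) = C cosh(0) = C, and we are told y(0) = 6, so C = 6. Therefore
    y(x) = 6 cosh(x/6),
and at the endpoints
    y(±1) = 6 cosh(1/6).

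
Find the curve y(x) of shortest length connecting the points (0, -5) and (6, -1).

Arc-length functional: J[y] = ∫ sqrt(1 + (y')^2) dx.
Lagrangian L = sqrt(1 + (y')^2) has no explicit y dependence, so ∂L/∂y = 0 and the Euler-Lagrange equation gives
    d/dx( y' / sqrt(1 + (y')^2) ) = 0  ⇒  y' / sqrt(1 + (y')^2) = const.
Hence y' is constant, so y(x) is affine.
Fitting the endpoints (0, -5) and (6, -1):
    slope m = ((-1) − (-5)) / (6 − 0) = 2/3,
    intercept c = (-5) − m·0 = -5.
Extremal: y(x) = (2/3) x - 5.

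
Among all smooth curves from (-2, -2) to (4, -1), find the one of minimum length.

Arc-length functional: J[y] = ∫ sqrt(1 + (y')^2) dx.
Lagrangian L = sqrt(1 + (y')^2) has no explicit y dependence, so ∂L/∂y = 0 and the Euler-Lagrange equation gives
    d/dx( y' / sqrt(1 + (y')^2) ) = 0  ⇒  y' / sqrt(1 + (y')^2) = const.
Hence y' is constant, so y(x) is affine.
Fitting the endpoints (-2, -2) and (4, -1):
    slope m = ((-1) − (-2)) / (4 − (-2)) = 1/6,
    intercept c = (-2) − m·(-2) = -5/3.
Extremal: y(x) = (1/6) x - 5/3.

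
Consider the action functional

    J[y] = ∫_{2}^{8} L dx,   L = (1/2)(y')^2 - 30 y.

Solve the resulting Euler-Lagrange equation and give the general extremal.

The Lagrangian is L = (1/2)(y')^2 - 30 y.
∂L/∂y = -30.
∂L/∂y' = y'.
The Euler-Lagrange equation d/dx(∂L/∂y') − ∂L/∂y = 0 becomes:
    y'' + 30 = 0
General solution: y(x) = -15 x^2 + A x + B, where A and B are arbitrary constants fixed by the endpoint conditions.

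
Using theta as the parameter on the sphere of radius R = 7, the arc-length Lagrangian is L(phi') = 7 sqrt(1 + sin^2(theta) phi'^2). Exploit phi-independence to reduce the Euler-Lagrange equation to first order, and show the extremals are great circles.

On the sphere of radius R = 7 with spherical coordinates (θ, φ), the induced metric is
    ds^2 = 49(dθ^2 + sin^2(θ) dφ^2).
Parameterise by θ; the arc-length functional is
    J[φ] = ∫ 7 sqrt(1 + sin^2(θ) (dφ/dθ)^2) dθ,
so L = 7 sqrt(1 + sin^2(θ) φ'^2). Compute
    ∂L/∂φ = 0  (L has no explicit φ dependence),
    ∂L/∂φ' = 7 sin^2(θ) φ' / sqrt(1 + sin^2(θ) φ'^2).
Since ∂L/∂φ = 0, the Euler-Lagrange equation
    d/dθ(∂L/∂φ') − ∂L/∂φ = 0
reduces to d/dθ(∂L/∂φ') = 0, i.e. the momentum conjugate to φ is conserved:
    7 sin^2(θ) φ' / sqrt(1 + sin^2(θ) φ'^2) = C.
The overall factor of 7 is constant, so dividing through gives Clairaut's relation sin^2(θ) φ' / sqrt(1 + sin^2(θ) φ'^2) = C' (with C' = C/7). Solving for φ' and integrating gives the great-circle family
    cot(θ) = A cos(φ − φ_0),
i.e. the intersection of the sphere with a plane through the origin. The two constants A and φ_0 (equivalently C and one phase) are fixed by the two endpoint conditions.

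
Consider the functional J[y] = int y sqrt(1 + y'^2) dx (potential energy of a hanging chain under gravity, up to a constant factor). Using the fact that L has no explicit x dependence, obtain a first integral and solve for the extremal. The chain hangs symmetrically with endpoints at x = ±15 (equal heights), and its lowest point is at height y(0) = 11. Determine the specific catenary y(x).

The Lagrangian L(y, y') = y sqrt(1 + y'^2) has no explicit x dependence, so the Beltrami identity applies:
    L − y' ∂L/∂y' = C.
Compute ∂L/∂y' = y · y' / sqrt(1 + y'^2). Then
    L − y' ∂L/∂y'
    = y sqrt(1 + y'^2) − y · y'^2 / sqrt(1 + y'^2)
    = y (1 + y'^2 − y'^2) / sqrt(1 + y'^2)
    = y / sqrt(1 + y'^2) = C.
Squaring gives y^2 = C^2 (1 + y'^2), i.e.
    y'^2 = y^2 / C^2 − 1.
Separating variables,
    dy / sqrt(y^2 − C^2) = dx / C,
and integrating gives arccosh(y / C) = (x − a)/C, so
    y(x) = C cosh((x − a)/C),
the catenary. The constants C and a are fixed by the two endpoint conditions (and, for the hanging-chain problem, the length constraint selects C).
Now fit the given data. The endpoints x = ±15 are symmetric at equal height, so the catenary is even about its minimum: a = 0 and y(x) = C cosh(x/C). The lowest point is y(0) = C cosh(0) = C, and we are told y(0) = 11, so C = 11. Therefore
    y(x) = 11 cosh(x/11),
and at the endpoints
    y(±15) = 11 cosh(15/11).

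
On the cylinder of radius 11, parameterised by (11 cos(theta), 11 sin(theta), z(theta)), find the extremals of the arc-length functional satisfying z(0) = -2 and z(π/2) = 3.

Parameterise the cylinder of radius R = 11 as
    r(θ) = (11 cos θ, 11 sin θ, z(θ)).
The arc-length element is
    ds = sqrt(121 + (dz/dθ)^2) dθ,
so the Lagrangian is L = sqrt(121 + z'^2).
L depends on z' only, not on z or θ, so ∂L/∂z = 0 and
    ∂L/∂z' = z' / sqrt(121 + z'^2).
The Euler-Lagrange equation gives
    d/dθ( z' / sqrt(121 + z'^2) ) = 0,
so z' is constant. Integrating once:
    z(θ) = a θ + b,
a helix on the cylinder (a straight line when the cylinder is unrolled). The constants a, b are determined by the endpoint conditions.
With endpoint conditions z(0) = -2 and z(π/2) = 3: from z(0) = b we get b = -2, and a·π/2 + -2 = 3 gives a = 10/π, so
    z(θ) = (10/π) θ − 2.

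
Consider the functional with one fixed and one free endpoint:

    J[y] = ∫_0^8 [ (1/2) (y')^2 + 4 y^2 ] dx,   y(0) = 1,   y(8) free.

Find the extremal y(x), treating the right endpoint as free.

The Lagrangian L = (1/2) (y')^2 + 4 y^2 gives
    ∂L/∂y = 8 y,   ∂L/∂y' = y'.
Euler-Lagrange: y'' − 8 y = 0.
With k = sqrt(8), the general solution is
    y(x) = A cosh(sqrt(8) x) + B sinh(sqrt(8) x).
Fixed left endpoint y(0) = 1 ⇒ A = 1.
The right endpoint x = 8 is free, so the natural (transversality) condition is ∂L/∂y' |_{x=8} = 0, i.e. y'(8) = 0.
Compute y'(x) = A k sinh(k x) + B k cosh(k x), so
    y'(8) = A k sinh(k·8) + B k cosh(k·8) = 0
    ⇒ B = −A tanh(k·8) = − tanh(sqrt(8)·8).
Therefore the extremal is
    y(x) = cosh(sqrt(8) x) − tanh(sqrt(8)·8) sinh(sqrt(8) x).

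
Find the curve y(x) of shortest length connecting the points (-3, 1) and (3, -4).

Arc-length functional: J[y] = ∫ sqrt(1 + (y')^2) dx.
Lagrangian L = sqrt(1 + (y')^2) has no explicit y dependence, so ∂L/∂y = 0 and the Euler-Lagrange equation gives
    d/dx( y' / sqrt(1 + (y')^2) ) = 0  ⇒  y' / sqrt(1 + (y')^2) = const.
Hence y' is constant, so y(x) is affine.
Fitting the endpoints (-3, 1) and (3, -4):
    slope m = ((-4) − 1) / (3 − (-3)) = -5/6,
    intercept c = 1 − m·(-3) = -3/2.
Extremal: y(x) = (-5/6) x - 3/2.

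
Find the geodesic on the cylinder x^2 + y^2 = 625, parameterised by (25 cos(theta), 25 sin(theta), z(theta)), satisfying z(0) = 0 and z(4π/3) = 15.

Parameterise the cylinder of radius R = 25 as
    r(θ) = (25 cos θ, 25 sin θ, z(θ)).
The arc-length element is
    ds = sqrt(625 + (dz/dθ)^2) dθ,
so the Lagrangian is L = sqrt(625 + z'^2).
L depends on z' only, not on z or θ, so ∂L/∂z = 0 and
    ∂L/∂z' = z' / sqrt(625 + z'^2).
The Euler-Lagrange equation gives
    d/dθ( z' / sqrt(625 + z'^2) ) = 0,
so z' is constant. Integrating once:
    z(θ) = a θ + b,
a helix on the cylinder (a straight line when the cylinder is unrolled). The constants a, b are determined by the endpoint conditions.
With endpoint conditions z(0) = 0 and z(4π/3) = 15: from z(0) = b we get b = 0, and a·4π/3 + 0 = 15 gives a = 45/(4π), so
    z(θ) = (45/(4π)) θ.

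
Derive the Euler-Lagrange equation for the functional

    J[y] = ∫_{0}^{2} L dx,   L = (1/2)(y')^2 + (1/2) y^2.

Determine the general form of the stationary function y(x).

The Lagrangian is L = (1/2)(y')^2 + (1/2) y^2.
∂L/∂y = y.
∂L/∂y' = y'.
The Euler-Lagrange equation d/dx(∂L/∂y') − ∂L/∂y = 0 becomes:
    y'' - y = 0
General solution: y(x) = A e^x + B e^(-x), where A and B are arbitrary constants fixed by the endpoint conditions.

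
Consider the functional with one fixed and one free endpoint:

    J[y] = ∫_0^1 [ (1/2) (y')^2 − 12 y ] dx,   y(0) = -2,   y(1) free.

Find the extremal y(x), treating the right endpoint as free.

The Lagrangian L = (1/2) (y')^2 − 12 y gives
    ∂L/∂y = −12,   ∂L/∂y' = y'.
Euler-Lagrange: d/dx(y') − (−12) = 0, i.e. y'' + 12 = 0, so
    y(x) = −(12/2) x^2 + C1 x + C2.
Fixed left endpoint y(0) = -2 ⇒ C2 = -2.
The right endpoint x = 1 is free, so the natural (transversality) condition is ∂L/∂y' |_{x=1} = 0, i.e. y'(1) = 0.
Compute y'(x) = −12 x + C1, so y'(1) = −12 + C1 = 0 ⇒ C1 = 12.
Therefore the extremal is
    y(x) = −6 x^2 + 12 x − 2.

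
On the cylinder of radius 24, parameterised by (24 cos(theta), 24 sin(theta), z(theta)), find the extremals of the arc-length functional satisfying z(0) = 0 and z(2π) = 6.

Parameterise the cylinder of radius R = 24 as
    r(θ) = (24 cos θ, 24 sin θ, z(θ)).
The arc-length element is
    ds = sqrt(576 + (dz/dθ)^2) dθ,
so the Lagrangian is L = sqrt(576 + z'^2).
L depends on z' only, not on z or θ, so ∂L/∂z = 0 and
    ∂L/∂z' = z' / sqrt(576 + z'^2).
The Euler-Lagrange equation gives
    d/dθ( z' / sqrt(576 + z'^2) ) = 0,
so z' is constant. Integrating once:
    z(θ) = a θ + b,
a helix on the cylinder (a straight line when the cylinder is unrolled). The constants a, b are determined by the endpoint conditions.
With endpoint conditions z(0) = 0 and z(2π) = 6: from z(0) = b we get b = 0, and a·2π + 0 = 6 gives a = 3/π, so
    z(θ) = (3/π) θ.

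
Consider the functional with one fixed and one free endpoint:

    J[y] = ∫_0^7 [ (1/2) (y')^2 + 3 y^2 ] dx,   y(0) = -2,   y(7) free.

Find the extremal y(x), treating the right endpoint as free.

The Lagrangian L = (1/2) (y')^2 + 3 y^2 gives
    ∂L/∂y = 6 y,   ∂L/∂y' = y'.
Euler-Lagrange: y'' − 6 y = 0.
With k = sqrt(6), the general solution is
    y(x) = A cosh(sqrt(6) x) + B sinh(sqrt(6) x).
Fixed left endpoint y(0) = -2 ⇒ A = -2.
The right endpoint x = 7 is free, so the natural (transversality) condition is ∂L/∂y' |_{x=7} = 0, i.e. y'(7) = 0.
Compute y'(x) = A k sinh(k x) + B k cosh(k x), so
    y'(7) = A k sinh(k·7) + B k cosh(k·7) = 0
    ⇒ B = −A tanh(k·7) = 2 tanh(sqrt(6)·7).
Therefore the extremal is
    y(x) = −2 cosh(sqrt(6) x) + 2 tanh(sqrt(6)·7) sinh(sqrt(6) x).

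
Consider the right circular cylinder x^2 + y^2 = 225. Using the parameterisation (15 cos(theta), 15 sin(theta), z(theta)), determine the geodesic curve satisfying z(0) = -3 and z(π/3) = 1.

Parameterise the cylinder of radius R = 15 as
    r(θ) = (15 cos θ, 15 sin θ, z(θ)).
The arc-length element is
    ds = sqrt(225 + (dz/dθ)^2) dθ,
so the Lagrangian is L = sqrt(225 + z'^2).
L depends on z' only, not on z or θ, so ∂L/∂z = 0 and
    ∂L/∂z' = z' / sqrt(225 + z'^2).
The Euler-Lagrange equation gives
    d/dθ( z' / sqrt(225 + z'^2) ) = 0,
so z' is constant. Integrating once:
    z(θ) = a θ + b,
a helix on the cylinder (a straight line when the cylinder is unrolled). The constants a, b are determined by the endpoint conditions.
With endpoint conditions z(0) = -3 and z(π/3) = 1: from z(0) = b we get b = -3, and a·π/3 + -3 = 1 gives a = 12/π, so
    z(θ) = (12/π) θ − 3.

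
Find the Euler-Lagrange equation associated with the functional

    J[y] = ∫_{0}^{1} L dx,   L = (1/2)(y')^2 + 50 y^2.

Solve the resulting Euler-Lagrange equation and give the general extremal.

The Lagrangian is L = (1/2)(y')^2 + 50 y^2.
∂L/∂y = 100y.
∂L/∂y' = y'.
The Euler-Lagrange equation d/dx(∂L/∂y') − ∂L/∂y = 0 becomes:
    y'' - 100 y = 0
General solution: y(x) = A e^(10x) + B e^(-10x), where A and B are arbitrary constants fixed by the endpoint conditions.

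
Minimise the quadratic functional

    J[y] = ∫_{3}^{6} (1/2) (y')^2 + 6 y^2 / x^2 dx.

The Lagrangian is L = (1/2) (y')^2 + 6 y^2 / x^2.
Compute ∂L/∂y = 12y/x^2, ∂L/∂y' = y'.
The Euler-Lagrange equation d/dx(∂L/∂y') − ∂L/∂y = 0 reduces to
    y'' − 12/x^2 · y = 0  (x > 0).
Its general solution is
    y(x) = A x^4 + B x^(-3),
with A, B fixed by the endpoint conditions.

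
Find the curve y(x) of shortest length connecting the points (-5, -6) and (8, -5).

Arc-length functional: J[y] = ∫ sqrt(1 + (y')^2) dx.
Lagrangian L = sqrt(1 + (y')^2) has no explicit y dependence, so ∂L/∂y = 0 and the Euler-Lagrange equation gives
    d/dx( y' / sqrt(1 + (y')^2) ) = 0  ⇒  y' / sqrt(1 + (y')^2) = const.
Hence y' is constant, so y(x) is affine.
Fitting the endpoints (-5, -6) and (8, -5):
    slope m = ((-5) − (-6)) / (8 − (-5)) = 1/13,
    intercept c = (-6) − m·(-5) = -73/13.
Extremal: y(x) = (1/13) x - 73/13.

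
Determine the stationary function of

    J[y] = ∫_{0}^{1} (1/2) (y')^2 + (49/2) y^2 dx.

The Lagrangian is L = (1/2) (y')^2 + (49/2) y^2.
Compute ∂L/∂y = 49y, ∂L/∂y' = y'.
The Euler-Lagrange equation d/dx(∂L/∂y') − ∂L/∂y = 0 reduces to
    y'' − 49 y = 0.
Its general solution is
    y(x) = A e^(7x) + B e^(−7x),
with A, B fixed by the endpoint conditions.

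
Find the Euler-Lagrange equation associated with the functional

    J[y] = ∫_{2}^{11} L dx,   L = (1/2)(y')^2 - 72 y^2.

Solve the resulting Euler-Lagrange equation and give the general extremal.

The Lagrangian is L = (1/2)(y')^2 - 72 y^2.
∂L/∂y = -144y.
∂L/∂y' = y'.
The Euler-Lagrange equation d/dx(∂L/∂y') − ∂L/∂y = 0 becomes:
    y'' + 144 y = 0
General solution: y(x) = A sin(12x) + B cos(12x), where A and B are arbitrary constants fixed by the endpoint conditions.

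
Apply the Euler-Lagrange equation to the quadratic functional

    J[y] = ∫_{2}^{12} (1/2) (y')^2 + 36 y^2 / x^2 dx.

The Lagrangian is L = (1/2) (y')^2 + 36 y^2 / x^2.
Compute ∂L/∂y = 72y/x^2, ∂L/∂y' = y'.
The Euler-Lagrange equation d/dx(∂L/∂y') − ∂L/∂y = 0 reduces to
    y'' − 72/x^2 · y = 0  (x > 0).
Its general solution is
    y(x) = A x^9 + B x^(-8),
with A, B fixed by the endpoint conditions.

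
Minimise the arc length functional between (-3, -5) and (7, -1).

Arc-length functional: J[y] = ∫ sqrt(1 + (y')^2) dx.
Lagrangian L = sqrt(1 + (y')^2) has no explicit y dependence, so ∂L/∂y = 0 and the Euler-Lagrange equation gives
    d/dx( y' / sqrt(1 + (y')^2) ) = 0  ⇒  y' / sqrt(1 + (y')^2) = const.
Hence y' is constant, so y(x) is affine.
Fitting the endpoints (-3, -5) and (7, -1):
    slope m = ((-1) − (-5)) / (7 − (-3)) = 2/5,
    intercept c = (-5) − m·(-3) = -19/5.
Extremal: y(x) = (2/5) x - 19/5.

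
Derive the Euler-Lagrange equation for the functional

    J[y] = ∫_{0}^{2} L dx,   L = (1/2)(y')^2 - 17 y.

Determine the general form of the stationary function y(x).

The Lagrangian is L = (1/2)(y')^2 - 17 y.
∂L/∂y = -17.
∂L/∂y' = y'.
The Euler-Lagrange equation d/dx(∂L/∂y') − ∂L/∂y = 0 becomes:
    y'' + 17 = 0
General solution: y(x) = -(17/2) x^2 + A x + B, where A and B are arbitrary constants fixed by the endpoint conditions.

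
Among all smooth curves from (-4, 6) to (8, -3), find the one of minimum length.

Arc-length functional: J[y] = ∫ sqrt(1 + (y')^2) dx.
Lagrangian L = sqrt(1 + (y')^2) has no explicit y dependence, so ∂L/∂y = 0 and the Euler-Lagrange equation gives
    d/dx( y' / sqrt(1 + (y')^2) ) = 0  ⇒  y' / sqrt(1 + (y')^2) = const.
Hence y' is constant, so y(x) is affine.
Fitting the endpoints (-4, 6) and (8, -3):
    slope m = ((-3) − 6) / (8 − (-4)) = -3/4,
    intercept c = 6 − m·(-4) = 3.
Extremal: y(x) = (-3/4) x + 3.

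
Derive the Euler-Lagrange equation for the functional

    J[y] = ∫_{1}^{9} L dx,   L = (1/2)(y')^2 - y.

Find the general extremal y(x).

The Lagrangian is L = (1/2)(y')^2 - y.
∂L/∂y = -1.
∂L/∂y' = y'.
The Euler-Lagrange equation d/dx(∂L/∂y') − ∂L/∂y = 0 becomes:
    y'' + 1 = 0
General solution: y(x) = -x^2/2 + A x + B, where A and B are arbitrary constants fixed by the endpoint conditions.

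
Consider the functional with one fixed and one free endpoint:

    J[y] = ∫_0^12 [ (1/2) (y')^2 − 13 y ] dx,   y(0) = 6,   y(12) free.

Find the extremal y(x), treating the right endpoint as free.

The Lagrangian L = (1/2) (y')^2 − 13 y gives
    ∂L/∂y = −13,   ∂L/∂y' = y'.
Euler-Lagrange: d/dx(y') − (−13) = 0, i.e. y'' + 13 = 0, so
    y(x) = −(13/2) x^2 + C1 x + C2.
Fixed left endpoint y(0) = 6 ⇒ C2 = 6.
The right endpoint x = 12 is free, so the natural (transversality) condition is ∂L/∂y' |_{x=12} = 0, i.e. y'(12) = 0.
Compute y'(x) = −13 x + C1, so y'(12) = −156 + C1 = 0 ⇒ C1 = 156.
Therefore the extremal is
    y(x) = −(13/2) x^2 + 156 x + 6.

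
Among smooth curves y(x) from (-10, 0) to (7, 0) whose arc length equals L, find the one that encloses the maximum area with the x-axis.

Set up the augmented Lagrangian using a multiplier λ for the length constraint:
    F(y, y') = y − λ sqrt(1 + y'^2).
F has no explicit x dependence, so the Beltrami identity yields a first integral
    F − y' ∂F/∂y' = C.
Compute ∂F/∂y' = −λ y' / sqrt(1 + y'^2). Then
    y − λ sqrt(1 + y'^2) + λ y'^2 / sqrt(1 + y'^2) = C
    ⇒  y − λ / sqrt(1 + y'^2) = C.
Solving for y' and integrating gives
    (x − a)^2 + (y − b)^2 = λ^2,
a circular arc of radius λ. The constants a, b are determined by the endpoint conditions y(-10) = y(7) = 0, and λ is fixed implicitly by the length constraint
    ∫_{-10}^{7} sqrt(1 + y'^2) dx = L.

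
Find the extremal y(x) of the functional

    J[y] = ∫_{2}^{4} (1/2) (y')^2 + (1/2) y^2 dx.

The Lagrangian is L = (1/2) (y')^2 + (1/2) y^2.
Compute ∂L/∂y = y, ∂L/∂y' = y'.
The Euler-Lagrange equation d/dx(∂L/∂y') − ∂L/∂y = 0 reduces to
    y'' − y = 0.
Its general solution is
    y(x) = A e^x + B e^(−x),
with A, B fixed by the endpoint conditions.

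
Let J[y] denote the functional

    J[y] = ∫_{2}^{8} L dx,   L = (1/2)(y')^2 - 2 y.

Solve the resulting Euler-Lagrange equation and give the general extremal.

The Lagrangian is L = (1/2)(y')^2 - 2 y.
∂L/∂y = -2.
∂L/∂y' = y'.
The Euler-Lagrange equation d/dx(∂L/∂y') − ∂L/∂y = 0 becomes:
    y'' + 2 = 0
General solution: y(x) = -x^2 + A x + B, where A and B are arbitrary constants fixed by the endpoint conditions.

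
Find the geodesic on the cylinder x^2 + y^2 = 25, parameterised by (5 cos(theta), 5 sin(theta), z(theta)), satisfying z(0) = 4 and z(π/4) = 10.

Parameterise the cylinder of radius R = 5 as
    r(θ) = (5 cos θ, 5 sin θ, z(θ)).
The arc-length element is
    ds = sqrt(25 + (dz/dθ)^2) dθ,
so the Lagrangian is L = sqrt(25 + z'^2).
L depends on z' only, not on z or θ, so ∂L/∂z = 0 and
    ∂L/∂z' = z' / sqrt(25 + z'^2).
The Euler-Lagrange equation gives
    d/dθ( z' / sqrt(25 + z'^2) ) = 0,
so z' is constant. Integrating once:
    z(θ) = a θ + b,
a helix on the cylinder (a straight line when the cylinder is unrolled). The constants a, b are determined by the endpoint conditions.
With endpoint conditions z(0) = 4 and z(π/4) = 10: from z(0) = b we get b = 4, and a·π/4 + 4 = 10 gives a = 24/π, so
    z(θ) = (24/π) θ + 4.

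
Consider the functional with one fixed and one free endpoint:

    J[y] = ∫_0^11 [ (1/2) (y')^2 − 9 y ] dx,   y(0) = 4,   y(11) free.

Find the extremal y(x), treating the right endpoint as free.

The Lagrangian L = (1/2) (y')^2 − 9 y gives
    ∂L/∂y = −9,   ∂L/∂y' = y'.
Euler-Lagrange: d/dx(y') − (−9) = 0, i.e. y'' + 9 = 0, so
    y(x) = −(9/2) x^2 + C1 x + C2.
Fixed left endpoint y(0) = 4 ⇒ C2 = 4.
The right endpoint x = 11 is free, so the natural (transversality) condition is ∂L/∂y' |_{x=11} = 0, i.e. y'(11) = 0.
Compute y'(x) = −9 x + C1, so y'(11) = −99 + C1 = 0 ⇒ C1 = 99.
Therefore the extremal is
    y(x) = −(9/2) x^2 + 99 x + 4.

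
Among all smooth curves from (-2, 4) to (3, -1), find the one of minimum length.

Arc-length functional: J[y] = ∫ sqrt(1 + (y')^2) dx.
Lagrangian L = sqrt(1 + (y')^2) has no explicit y dependence, so ∂L/∂y = 0 and the Euler-Lagrange equation gives
    d/dx( y' / sqrt(1 + (y')^2) ) = 0  ⇒  y' / sqrt(1 + (y')^2) = const.
Hence y' is constant, so y(x) is affine.
Fitting the endpoints (-2, 4) and (3, -1):
    slope m = ((-1) − 4) / (3 − (-2)) = -1,
    intercept c = 4 − m·(-2) = 2.
Extremal: y(x) = -x + 2.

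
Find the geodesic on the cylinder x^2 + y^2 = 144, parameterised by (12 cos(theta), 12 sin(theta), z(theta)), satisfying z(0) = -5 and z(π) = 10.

Parameterise the cylinder of radius R = 12 as
    r(θ) = (12 cos θ, 12 sin θ, z(θ)).
The arc-length element is
    ds = sqrt(144 + (dz/dθ)^2) dθ,
so the Lagrangian is L = sqrt(144 + z'^2).
L depends on z' only, not on z or θ, so ∂L/∂z = 0 and
    ∂L/∂z' = z' / sqrt(144 + z'^2).
The Euler-Lagrange equation gives
    d/dθ( z' / sqrt(144 + z'^2) ) = 0,
so z' is constant. Integrating once:
    z(θ) = a θ + b,
a helix on the cylinder (a straight line when the cylinder is unrolled). The constants a, b are determined by the endpoint conditions.
With endpoint conditions z(0) = -5 and z(π) = 10: from z(0) = b we get b = -5, and a·π + -5 = 10 gives a = 15/π, so
    z(θ) = (15/π) θ − 5.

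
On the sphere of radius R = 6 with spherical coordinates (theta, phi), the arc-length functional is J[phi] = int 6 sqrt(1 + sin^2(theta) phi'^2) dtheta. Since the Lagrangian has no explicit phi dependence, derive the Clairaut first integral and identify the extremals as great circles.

On the sphere of radius R = 6 with spherical coordinates (θ, φ), the induced metric is
    ds^2 = 36(dθ^2 + sin^2(θ) dφ^2).
Parameterise by θ; the arc-length functional is
    J[φ] = ∫ 6 sqrt(1 + sin^2(θ) (dφ/dθ)^2) dθ,
so L = 6 sqrt(1 + sin^2(θ) φ'^2). Compute
    ∂L/∂φ = 0  (L has no explicit φ dependence),
    ∂L/∂φ' = 6 sin^2(θ) φ' / sqrt(1 + sin^2(θ) φ'^2).
Since ∂L/∂φ = 0, the Euler-Lagrange equation
    d/dθ(∂L/∂φ') − ∂L/∂φ = 0
reduces to d/dθ(∂L/∂φ') = 0, i.e. the momentum conjugate to φ is conserved:
    6 sin^2(θ) φ' / sqrt(1 + sin^2(θ) φ'^2) = C.
The overall factor of 6 is constant, so dividing through gives Clairaut's relation sin^2(θ) φ' / sqrt(1 + sin^2(θ) φ'^2) = C' (with C' = C/6). Solving for φ' and integrating gives the great-circle family
    cot(θ) = A cos(φ − φ_0),
i.e. the intersection of the sphere with a plane through the origin. The two constants A and φ_0 (equivalently C and one phase) are fixed by the two endpoint conditions.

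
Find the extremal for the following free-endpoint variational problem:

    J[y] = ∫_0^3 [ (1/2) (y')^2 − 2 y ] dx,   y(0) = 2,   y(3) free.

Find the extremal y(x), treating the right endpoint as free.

The Lagrangian L = (1/2) (y')^2 − 2 y gives
    ∂L/∂y = −2,   ∂L/∂y' = y'.
Euler-Lagrange: d/dx(y') − (−2) = 0, i.e. y'' + 2 = 0, so
    y(x) = −(2/2) x^2 + C1 x + C2.
Fixed left endpoint y(0) = 2 ⇒ C2 = 2.
The right endpoint x = 3 is free, so the natural (transversality) condition is ∂L/∂y' |_{x=3} = 0, i.e. y'(3) = 0.
Compute y'(x) = −2 x + C1, so y'(3) = −6 + C1 = 0 ⇒ C1 = 6.
Therefore the extremal is
    y(x) = −x^2 + 6 x + 2.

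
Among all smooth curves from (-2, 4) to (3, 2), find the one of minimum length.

Arc-length functional: J[y] = ∫ sqrt(1 + (y')^2) dx.
Lagrangian L = sqrt(1 + (y')^2) has no explicit y dependence, so ∂L/∂y = 0 and the Euler-Lagrange equation gives
    d/dx( y' / sqrt(1 + (y')^2) ) = 0  ⇒  y' / sqrt(1 + (y')^2) = const.
Hence y' is constant, so y(x) is affine.
Fitting the endpoints (-2, 4) and (3, 2):
    slope m = (2 − 4) / (3 − (-2)) = -2/5,
    intercept c = 4 − m·(-2) = 16/5.
Extremal: y(x) = (-2/5) x + 16/5.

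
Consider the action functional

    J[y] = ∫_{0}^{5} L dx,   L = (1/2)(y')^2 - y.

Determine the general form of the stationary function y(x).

The Lagrangian is L = (1/2)(y')^2 - y.
∂L/∂y = -1.
∂L/∂y' = y'.
The Euler-Lagrange equation d/dx(∂L/∂y') − ∂L/∂y = 0 becomes:
    y'' + 1 = 0
General solution: y(x) = -x^2/2 + A x + B, where A and B are arbitrary constants fixed by the endpoint conditions.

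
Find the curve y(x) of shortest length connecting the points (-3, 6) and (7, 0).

Arc-length functional: J[y] = ∫ sqrt(1 + (y')^2) dx.
Lagrangian L = sqrt(1 + (y')^2) has no explicit y dependence, so ∂L/∂y = 0 and the Euler-Lagrange equation gives
    d/dx( y' / sqrt(1 + (y')^2) ) = 0  ⇒  y' / sqrt(1 + (y')^2) = const.
Hence y' is constant, so y(x) is affine.
Fitting the endpoints (-3, 6) and (7, 0):
    slope m = (0 − 6) / (7 − (-3)) = -3/5,
    intercept c = 6 − m·(-3) = 21/5.
Extremal: y(x) = (-3/5) x + 21/5.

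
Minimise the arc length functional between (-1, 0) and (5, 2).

Arc-length functional: J[y] = ∫ sqrt(1 + (y')^2) dx.
Lagrangian L = sqrt(1 + (y')^2) has no explicit y dependence, so ∂L/∂y = 0 and the Euler-Lagrange equation gives
    d/dx( y' / sqrt(1 + (y')^2) ) = 0  ⇒  y' / sqrt(1 + (y')^2) = const.
Hence y' is constant, so y(x) is affine.
Fitting the endpoints (-1, 0) and (5, 2):
    slope m = (2 − 0) / (5 − (-1)) = 1/3,
    intercept c = 0 − m·(-1) = 1/3.
Extremal: y(x) = (1/3) x + 1/3.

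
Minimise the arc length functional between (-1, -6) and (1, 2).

Arc-length functional: J[y] = ∫ sqrt(1 + (y')^2) dx.
Lagrangian L = sqrt(1 + (y')^2) has no explicit y dependence, so ∂L/∂y = 0 and the Euler-Lagrange equation gives
    d/dx( y' / sqrt(1 + (y')^2) ) = 0  ⇒  y' / sqrt(1 + (y')^2) = const.
Hence y' is constant, so y(x) is affine.
Fitting the endpoints (-1, -6) and (1, 2):
    slope m = (2 − (-6)) / (1 − (-1)) = 4,
    intercept c = (-6) − m·(-1) = -2.
Extremal: y(x) = 4 x - 2.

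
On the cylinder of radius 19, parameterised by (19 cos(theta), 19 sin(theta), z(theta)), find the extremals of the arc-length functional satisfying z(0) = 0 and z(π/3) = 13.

Parameterise the cylinder of radius R = 19 as
    r(θ) = (19 cos θ, 19 sin θ, z(θ)).
The arc-length element is
    ds = sqrt(361 + (dz/dθ)^2) dθ,
so the Lagrangian is L = sqrt(361 + z'^2).
L depends on z' only, not on z or θ, so ∂L/∂z = 0 and
    ∂L/∂z' = z' / sqrt(361 + z'^2).
The Euler-Lagrange equation gives
    d/dθ( z' / sqrt(361 + z'^2) ) = 0,
so z' is constant. Integrating once:
    z(θ) = a θ + b,
a helix on the cylinder (a straight line when the cylinder is unrolled). The constants a, b are determined by the endpoint conditions.
With endpoint conditions z(0) = 0 and z(π/3) = 13: from z(0) = b we get b = 0, and a·π/3 + 0 = 13 gives a = 39/π, so
    z(θ) = (39/π) θ.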